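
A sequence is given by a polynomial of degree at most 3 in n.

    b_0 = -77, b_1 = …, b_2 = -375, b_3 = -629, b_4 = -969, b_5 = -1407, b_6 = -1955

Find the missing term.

-195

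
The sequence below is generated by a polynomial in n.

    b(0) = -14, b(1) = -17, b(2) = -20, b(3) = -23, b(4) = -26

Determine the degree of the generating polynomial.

1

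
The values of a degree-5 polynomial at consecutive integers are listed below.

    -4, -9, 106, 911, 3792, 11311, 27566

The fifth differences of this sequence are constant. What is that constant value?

First differences: -5, 115, 805, 2881, 7519, 16255
Second differences: 120, 690, 2076, 4638, 8736
Third differences: 570, 1386, 2562, 4098
Fourth differences: 816, 1176, 1536
Fifth differences: 360, 360

360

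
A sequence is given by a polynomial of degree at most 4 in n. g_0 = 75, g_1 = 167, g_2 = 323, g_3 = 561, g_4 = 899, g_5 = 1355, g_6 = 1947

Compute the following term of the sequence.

2693

D1: 92, 156, 238, 338, 456, 592
D2: 64, 82, 100, 118, 136
D3: 18, 18, 18, 18
Constant third difference = 18, so extend:
136 + 18 = 154;  592 + 154 = 746;  1947 + 746 = 2693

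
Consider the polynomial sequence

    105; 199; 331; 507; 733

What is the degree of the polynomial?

3

94, 132, 176, 226
38, 44, 50
6, 6
The third differences are constant, so the polynomial has degree 3.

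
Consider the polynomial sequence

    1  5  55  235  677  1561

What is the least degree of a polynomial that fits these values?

4, 50, 180, 442, 884
46, 130, 262, 442
84, 132, 180
48, 48
The fourth differences are constant, so the polynomial has degree 4.

4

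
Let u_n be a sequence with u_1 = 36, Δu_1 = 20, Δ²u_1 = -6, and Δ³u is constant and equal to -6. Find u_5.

Build the table forward from the leading diagonal:
Δ³: -6, -6, -6, -6, -6
Δ²: -6, -12, -18, -24, -30
Δ: 20, 14, 2, -16, -40
u: 36, 56, 70, 72, 56

56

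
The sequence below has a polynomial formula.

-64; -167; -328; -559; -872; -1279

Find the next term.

-1792

First differences: -103, -161, -231, -313, -407
Second differences: -58, -70, -82, -94
Third differences: -12, -12, -12
Third differences constant at -12.
-94 − 12 = -106;  -407 − 106 = -513;  -1279 − 513 = -1792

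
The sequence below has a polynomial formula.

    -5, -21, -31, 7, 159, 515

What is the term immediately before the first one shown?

-1

First differences: -16  -10  38  152  356
Second differences: 6  48  114  204
Third differences: 42  66  90
Fourth differences: 24  24
The fourth differences are constant at 24.
Work back: 42 − 24 = 18;  6 − 18 = -12;  -16 + 12 = -4;  -5 + 4 = -1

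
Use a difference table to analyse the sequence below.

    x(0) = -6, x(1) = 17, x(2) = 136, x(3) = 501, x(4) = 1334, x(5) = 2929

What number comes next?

23 , 119 , 365 , 833 , 1595
96 , 246 , 468 , 762
150 , 222 , 294
72 , 72
Fourth differences constant at 72.
294 + 72 = 366;  762 + 366 = 1128;  1595 + 1128 = 2723;  2929 + 2723 = 5652

5652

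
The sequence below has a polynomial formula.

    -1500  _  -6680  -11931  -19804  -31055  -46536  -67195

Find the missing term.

-3391

Using the last 6 terms:
D1: -5251  -7873  -11251  -15481  -20659
D2: -2622  -3378  -4230  -5178
D3: -756  -852  -948
D4: -96  -96
Constant fourth difference = -96.
Extend backward: -756 + 96 = -660;  -2622 + 660 = -1962;  -5251 + 1962 = -3289;  -6680 + 3289 = -3391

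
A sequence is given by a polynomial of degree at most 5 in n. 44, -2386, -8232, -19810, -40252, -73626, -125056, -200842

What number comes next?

-2430 , -5846 , -11578 , -20442 , -33374 , -51430 , -75786
-3416 , -5732 , -8864 , -12932 , -18056 , -24356
-2316 , -3132 , -4068 , -5124 , -6300
-816 , -936 , -1056 , -1176
-120 , -120 , -120
Constant fifth difference = -120, so extend:
-1176 − 120 = -1296;  -6300 − 1296 = -7596;  -24356 − 7596 = -31952;  -75786 − 31952 = -107738;  -200842 − 107738 = -308580

-308580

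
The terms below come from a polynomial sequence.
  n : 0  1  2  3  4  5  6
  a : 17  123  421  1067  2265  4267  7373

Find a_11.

53323

First differences: 106  298  646  1198  2002  3106
Second differences: 192  348  552  804  1104
Third differences: 156  204  252  300
Fourth differences: 48  48  48
Constant fourth difference = 48, so extend:
300 + 48 = 348;  1104 + 348 = 1452;  3106 + 1452 = 4558;  7373 + 4558 = 11931
348 + 48 = 396;  1452 + 396 = 1848;  4558 + 1848 = 6406;  11931 + 6406 = 18337
396 + 48 = 444;  1848 + 444 = 2292;  6406 + 2292 = 8698;  18337 + 8698 = 27035
444 + 48 = 492;  2292 + 492 = 2784;  8698 + 2784 = 11482;  27035 + 11482 = 38517
492 + 48 = 540;  2784 + 540 = 3324;  11482 + 3324 = 14806;  38517 + 14806 = 53323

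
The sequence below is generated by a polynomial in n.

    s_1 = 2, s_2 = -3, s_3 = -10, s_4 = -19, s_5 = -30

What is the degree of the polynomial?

First differences: -5, -7, -9, -11
Second differences: -2, -2, -2
The second differences are constant, so the polynomial has degree 2.

2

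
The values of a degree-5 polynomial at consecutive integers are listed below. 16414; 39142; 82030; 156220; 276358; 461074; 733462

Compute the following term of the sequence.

22728, 42888, 74190, 120138, 184716, 272388
20160, 31302, 45948, 64578, 87672
11142, 14646, 18630, 23094
3504, 3984, 4464
480, 480
The fifth differences are constant (480).
4464 + 480 = 4944;  23094 + 4944 = 28038;  87672 + 28038 = 115710;  272388 + 115710 = 388098;  733462 + 388098 = 1121560

1121560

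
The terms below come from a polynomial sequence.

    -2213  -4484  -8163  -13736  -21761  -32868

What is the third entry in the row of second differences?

-2452

D1: -2271, -3679, -5573, -8025, -11107
D2: -1408, -1894, -2452, -3082
D3: -486, -558, -630
D4: -72, -72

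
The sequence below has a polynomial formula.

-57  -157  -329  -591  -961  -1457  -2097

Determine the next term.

First differences: -100, -172, -262, -370, -496, -640
Second differences: -72, -90, -108, -126, -144
Third differences: -18, -18, -18, -18
The third differences are constant (-18).
-144 − 18 = -162;  -640 − 162 = -802;  -2097 − 802 = -2899

-2899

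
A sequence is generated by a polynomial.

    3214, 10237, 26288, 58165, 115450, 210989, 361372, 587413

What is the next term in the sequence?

Δ: 7023, 16051, 31877, 57285, 95539, 150383, 226041
Δ²: 9028, 15826, 25408, 38254, 54844, 75658
Δ³: 6798, 9582, 12846, 16590, 20814
Δ⁴: 2784, 3264, 3744, 4224
Δ⁵: 480, 480, 480
Constant fifth difference = 480, so extend:
4224 + 480 = 4704;  20814 + 4704 = 25518;  75658 + 25518 = 101176;  226041 + 101176 = 327217;  587413 + 327217 = 914630

914630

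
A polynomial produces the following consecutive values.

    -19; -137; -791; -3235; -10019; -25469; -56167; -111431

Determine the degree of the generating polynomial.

Δ: -118, -654, -2444, -6784, -15450, -30698, -55264
Δ²: -536, -1790, -4340, -8666, -15248, -24566
Δ³: -1254, -2550, -4326, -6582, -9318
Δ⁴: -1296, -1776, -2256, -2736
Δ⁵: -480, -480, -480
The fifth differences are constant, so the polynomial has degree 5.

5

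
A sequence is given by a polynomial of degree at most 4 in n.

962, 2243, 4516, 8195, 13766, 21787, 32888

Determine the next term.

47771

Δ: 1281  2273  3679  5571  8021  11101
Δ²: 992  1406  1892  2450  3080
Δ³: 414  486  558  630
Δ⁴: 72  72  72
The fourth differences are constant (72).
630 + 72 = 702;  3080 + 702 = 3782;  11101 + 3782 = 14883;  32888 + 14883 = 47771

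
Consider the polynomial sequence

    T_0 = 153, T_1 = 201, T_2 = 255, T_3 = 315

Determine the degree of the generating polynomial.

D1: 48, 54, 60
D2: 6, 6
The second differences are constant, so the polynomial has degree 2.

2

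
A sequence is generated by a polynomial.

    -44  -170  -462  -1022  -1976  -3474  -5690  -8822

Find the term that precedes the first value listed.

D1: -126  -292  -560  -954  -1498  -2216  -3132
D2: -166  -268  -394  -544  -718  -916
D3: -102  -126  -150  -174  -198
D4: -24  -24  -24  -24
The fourth differences are constant at -24.
Work back: -102 + 24 = -78;  -166 + 78 = -88;  -126 + 88 = -38;  -44 + 38 = -6

-6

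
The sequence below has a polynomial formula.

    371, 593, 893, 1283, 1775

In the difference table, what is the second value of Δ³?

12

D1: 222, 300, 390, 492
D2: 78, 90, 102
D3: 12, 12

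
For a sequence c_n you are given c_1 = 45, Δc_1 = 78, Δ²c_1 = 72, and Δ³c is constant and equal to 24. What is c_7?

Build the table forward from the leading diagonal:
Δ³: 24, 24, 24, 24, 24, 24, 24
Δ²: 72, 96, 120, 144, 168, 192, 216
Δ: 78, 150, 246, 366, 510, 678, 870
c: 45, 123, 273, 519, 885, 1395, 2073

2073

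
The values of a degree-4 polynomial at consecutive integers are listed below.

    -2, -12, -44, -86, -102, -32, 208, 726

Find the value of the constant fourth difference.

D1: -10, -32, -42, -16, 70, 240, 518
D2: -22, -10, 26, 86, 170, 278
D3: 12, 36, 60, 84, 108
D4: 24, 24, 24, 24

24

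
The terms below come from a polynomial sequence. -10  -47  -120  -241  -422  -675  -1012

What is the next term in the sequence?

-1445

First differences: -37, -73, -121, -181, -253, -337
Second differences: -36, -48, -60, -72, -84
Third differences: -12, -12, -12, -12
Third differences constant at -12.
-84 − 12 = -96;  -337 − 96 = -433;  -1012 − 433 = -1445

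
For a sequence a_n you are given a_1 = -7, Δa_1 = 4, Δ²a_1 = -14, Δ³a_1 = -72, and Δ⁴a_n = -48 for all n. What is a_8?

-4473

Build the table forward from the leading diagonal:
Fourth differences: -48  -48  -48  -48  -48  -48  -48  -48
Third differences: -72  -120  -168  -216  -264  -312  -360  -408
Second differences: -14  -86  -206  -374  -590  -854  -1166  -1526
First differences: 4  -10  -96  -302  -676  -1266  -2120  -3286
a: -7  -3  -13  -109  -411  -1087  -2353  -4473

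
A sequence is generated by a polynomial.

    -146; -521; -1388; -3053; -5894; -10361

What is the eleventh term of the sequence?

First differences: -375  -867  -1665  -2841  -4467
Second differences: -492  -798  -1176  -1626
Third differences: -306  -378  -450
Fourth differences: -72  -72
Constant fourth difference = -72, so extend:
-450 − 72 = -522;  -1626 − 522 = -2148;  -4467 − 2148 = -6615;  -10361 − 6615 = -16976
-522 − 72 = -594;  -2148 − 594 = -2742;  -6615 − 2742 = -9357;  -16976 − 9357 = -26333
-594 − 72 = -666;  -2742 − 666 = -3408;  -9357 − 3408 = -12765;  -26333 − 12765 = -39098
-666 − 72 = -738;  -3408 − 738 = -4146;  -12765 − 4146 = -16911;  -39098 − 16911 = -56009
-738 − 72 = -810;  -4146 − 810 = -4956;  -16911 − 4956 = -21867;  -56009 − 21867 = -77876

-77876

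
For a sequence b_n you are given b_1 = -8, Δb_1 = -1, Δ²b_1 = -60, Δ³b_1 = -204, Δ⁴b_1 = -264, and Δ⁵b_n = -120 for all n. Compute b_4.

-395

Build the table forward from the leading diagonal:
D5: -120  -120  -120  -120
D4: -264  -384  -504  -624
D3: -204  -468  -852  -1356
D2: -60  -264  -732  -1584
D1: -1  -61  -325  -1057
b: -8  -9  -70  -395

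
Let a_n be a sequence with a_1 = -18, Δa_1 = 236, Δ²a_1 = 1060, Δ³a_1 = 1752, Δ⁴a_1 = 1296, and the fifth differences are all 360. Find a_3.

1514

Build the table forward from the leading diagonal:
Fifth differences: 360  360  360
Fourth differences: 1296  1656  2016
Third differences: 1752  3048  4704
Second differences: 1060  2812  5860
First differences: 236  1296  4108
a: -18  218  1514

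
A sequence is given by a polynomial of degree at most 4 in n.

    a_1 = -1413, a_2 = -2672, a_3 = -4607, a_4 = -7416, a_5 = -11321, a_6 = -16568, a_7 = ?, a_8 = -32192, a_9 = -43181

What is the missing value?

Using the first 6 terms:
First differences: -1259  -1935  -2809  -3905  -5247
Second differences: -676  -874  -1096  -1342
Third differences: -198  -222  -246
Fourth differences: -24  -24
Constant fourth difference = -24.
Extend forward: -246 − 24 = -270;  -1342 − 270 = -1612;  -5247 − 1612 = -6859;  -16568 − 6859 = -23427

-23427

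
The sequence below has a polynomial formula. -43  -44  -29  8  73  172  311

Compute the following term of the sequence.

496

D1: -1 , 15 , 37 , 65 , 99 , 139
D2: 16 , 22 , 28 , 34 , 40
D3: 6 , 6 , 6 , 6
Third differences constant at 6.
40 + 6 = 46;  139 + 46 = 185;  311 + 185 = 496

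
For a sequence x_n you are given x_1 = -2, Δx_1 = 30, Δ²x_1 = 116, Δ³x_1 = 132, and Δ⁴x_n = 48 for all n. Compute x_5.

1390

Build the table forward from the leading diagonal:
Fourth differences: 48  48  48  48  48
Third differences: 132  180  228  276  324
Second differences: 116  248  428  656  932
First differences: 30  146  394  822  1478
x: -2  28  174  568  1390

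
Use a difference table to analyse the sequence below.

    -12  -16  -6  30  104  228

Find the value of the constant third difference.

Δ: -4, 10, 36, 74, 124
Δ²: 14, 26, 38, 50
Δ³: 12, 12, 12

12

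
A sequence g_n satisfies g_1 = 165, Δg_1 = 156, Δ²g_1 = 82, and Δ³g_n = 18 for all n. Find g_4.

897

Build the table forward from the leading diagonal:
D3: 18  18  18  18
D2: 82  100  118  136
D1: 156  238  338  456
g: 165  321  559  897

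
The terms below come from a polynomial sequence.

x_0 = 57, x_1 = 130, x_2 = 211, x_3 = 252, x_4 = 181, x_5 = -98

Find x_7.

-1784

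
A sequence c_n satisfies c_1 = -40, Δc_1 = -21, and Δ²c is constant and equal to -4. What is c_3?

Build the table forward from the leading diagonal:
D2: -4, -4, -4
D1: -21, -25, -29
c: -40, -61, -86

-86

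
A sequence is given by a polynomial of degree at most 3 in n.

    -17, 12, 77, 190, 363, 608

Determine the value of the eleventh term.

D1: 29, 65, 113, 173, 245
D2: 36, 48, 60, 72
D3: 12, 12, 12
Third differences constant at 12.
72 + 12 = 84;  245 + 84 = 329;  608 + 329 = 937
84 + 12 = 96;  329 + 96 = 425;  937 + 425 = 1362
96 + 12 = 108;  425 + 108 = 533;  1362 + 533 = 1895
108 + 12 = 120;  533 + 120 = 653;  1895 + 653 = 2548
120 + 12 = 132;  653 + 132 = 785;  2548 + 785 = 3333

3333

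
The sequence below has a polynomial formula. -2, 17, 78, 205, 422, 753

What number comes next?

Δ: 19  61  127  217  331
Δ²: 42  66  90  114
Δ³: 24  24  24
The third differences are constant (24).
114 + 24 = 138;  331 + 138 = 469;  753 + 469 = 1222

1222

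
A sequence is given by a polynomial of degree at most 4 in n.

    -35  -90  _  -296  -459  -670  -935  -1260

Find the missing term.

Using the last 5 terms:
First differences: -163, -211, -265, -325
Second differences: -48, -54, -60
Third differences: -6, -6
Constant third difference = -6.
Extend backward: -48 + 6 = -42;  -163 + 42 = -121;  -296 + 121 = -175

-175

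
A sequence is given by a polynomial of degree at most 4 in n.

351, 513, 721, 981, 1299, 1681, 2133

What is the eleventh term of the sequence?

4761

First differences: 162  208  260  318  382  452
Second differences: 46  52  58  64  70
Third differences: 6  6  6  6
The third differences are constant (6).
70 + 6 = 76;  452 + 76 = 528;  2133 + 528 = 2661
76 + 6 = 82;  528 + 82 = 610;  2661 + 610 = 3271
82 + 6 = 88;  610 + 88 = 698;  3271 + 698 = 3969
88 + 6 = 94;  698 + 94 = 792;  3969 + 792 = 4761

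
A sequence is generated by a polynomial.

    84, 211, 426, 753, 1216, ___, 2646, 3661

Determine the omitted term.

Using the first 5 terms:
127  215  327  463
88  112  136
24  24
Constant third difference = 24.
Extend forward: 136 + 24 = 160;  463 + 160 = 623;  1216 + 623 = 1839

1839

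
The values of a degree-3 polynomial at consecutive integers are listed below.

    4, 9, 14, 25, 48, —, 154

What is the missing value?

89

Using the first 5 terms:
First differences: 5  5  11  23
Second differences: 0  6  12
Third differences: 6  6
Constant third difference = 6.
Extend forward: 12 + 6 = 18;  23 + 18 = 41;  48 + 41 = 89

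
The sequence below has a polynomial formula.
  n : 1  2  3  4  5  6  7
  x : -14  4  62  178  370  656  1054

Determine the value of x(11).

First differences: 18  58  116  192  286  398
Second differences: 40  58  76  94  112
Third differences: 18  18  18  18
Constant third difference = 18, so extend:
112 + 18 = 130;  398 + 130 = 528;  1054 + 528 = 1582
130 + 18 = 148;  528 + 148 = 676;  1582 + 676 = 2258
148 + 18 = 166;  676 + 166 = 842;  2258 + 842 = 3100
166 + 18 = 184;  842 + 184 = 1026;  3100 + 1026 = 4126

4126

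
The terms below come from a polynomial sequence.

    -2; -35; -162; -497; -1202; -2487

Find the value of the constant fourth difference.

-48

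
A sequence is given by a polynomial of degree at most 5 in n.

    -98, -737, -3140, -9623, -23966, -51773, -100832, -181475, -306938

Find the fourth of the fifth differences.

-360

Δ: -639, -2403, -6483, -14343, -27807, -49059, -80643, -125463
Δ²: -1764, -4080, -7860, -13464, -21252, -31584, -44820
Δ³: -2316, -3780, -5604, -7788, -10332, -13236
Δ⁴: -1464, -1824, -2184, -2544, -2904
Δ⁵: -360, -360, -360, -360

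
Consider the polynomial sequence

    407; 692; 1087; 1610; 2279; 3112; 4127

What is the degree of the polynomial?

3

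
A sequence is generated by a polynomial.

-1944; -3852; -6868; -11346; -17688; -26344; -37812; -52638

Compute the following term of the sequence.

-71416

Δ: -1908 , -3016 , -4478 , -6342 , -8656 , -11468 , -14826
Δ²: -1108 , -1462 , -1864 , -2314 , -2812 , -3358
Δ³: -354 , -402 , -450 , -498 , -546
Δ⁴: -48 , -48 , -48 , -48
The fourth differences are constant (-48).
-546 − 48 = -594;  -3358 − 594 = -3952;  -14826 − 3952 = -18778;  -52638 − 18778 = -71416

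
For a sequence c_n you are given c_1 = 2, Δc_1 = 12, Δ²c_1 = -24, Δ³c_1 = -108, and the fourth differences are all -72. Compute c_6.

-1618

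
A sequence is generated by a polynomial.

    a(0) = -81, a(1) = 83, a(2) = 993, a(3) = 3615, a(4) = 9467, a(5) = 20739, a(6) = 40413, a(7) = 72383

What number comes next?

D1: 164, 910, 2622, 5852, 11272, 19674, 31970
D2: 746, 1712, 3230, 5420, 8402, 12296
D3: 966, 1518, 2190, 2982, 3894
D4: 552, 672, 792, 912
D5: 120, 120, 120
The fifth differences are constant (120).
912 + 120 = 1032;  3894 + 1032 = 4926;  12296 + 4926 = 17222;  31970 + 17222 = 49192;  72383 + 49192 = 121575

121575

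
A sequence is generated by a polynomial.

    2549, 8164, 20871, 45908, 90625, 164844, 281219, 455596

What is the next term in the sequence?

707373

D1: 5615, 12707, 25037, 44717, 74219, 116375, 174377
D2: 7092, 12330, 19680, 29502, 42156, 58002
D3: 5238, 7350, 9822, 12654, 15846
D4: 2112, 2472, 2832, 3192
D5: 360, 360, 360
The fifth differences are constant (360).
3192 + 360 = 3552;  15846 + 3552 = 19398;  58002 + 19398 = 77400;  174377 + 77400 = 251777;  455596 + 251777 = 707373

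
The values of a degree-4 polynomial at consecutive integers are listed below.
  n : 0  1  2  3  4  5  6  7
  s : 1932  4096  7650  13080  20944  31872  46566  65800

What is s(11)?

206136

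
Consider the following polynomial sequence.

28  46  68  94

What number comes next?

D1: 18, 22, 26
D2: 4, 4
Second differences constant at 4.
26 + 4 = 30;  94 + 30 = 124

124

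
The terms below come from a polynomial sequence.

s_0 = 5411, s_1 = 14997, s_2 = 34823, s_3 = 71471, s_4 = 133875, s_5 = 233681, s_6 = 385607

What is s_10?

1936551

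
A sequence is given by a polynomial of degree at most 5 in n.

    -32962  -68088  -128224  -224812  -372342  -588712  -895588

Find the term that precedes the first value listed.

-14092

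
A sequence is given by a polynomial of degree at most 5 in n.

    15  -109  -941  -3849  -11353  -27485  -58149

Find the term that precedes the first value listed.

First differences: -124  -832  -2908  -7504  -16132  -30664
Second differences: -708  -2076  -4596  -8628  -14532
Third differences: -1368  -2520  -4032  -5904
Fourth differences: -1152  -1512  -1872
Fifth differences: -360  -360
The fifth differences are constant at -360.
Work back: -1152 + 360 = -792;  -1368 + 792 = -576;  -708 + 576 = -132;  -124 + 132 = 8;  15 − 8 = 7

7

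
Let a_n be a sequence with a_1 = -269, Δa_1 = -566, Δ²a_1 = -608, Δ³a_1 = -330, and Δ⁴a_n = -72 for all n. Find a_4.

-4121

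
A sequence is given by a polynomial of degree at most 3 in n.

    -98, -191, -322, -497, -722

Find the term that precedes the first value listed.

-37

Δ: -93  -131  -175  -225
Δ²: -38  -44  -50
Δ³: -6  -6
The third differences are constant at -6.
Work back: -38 + 6 = -32;  -93 + 32 = -61;  -98 + 61 = -37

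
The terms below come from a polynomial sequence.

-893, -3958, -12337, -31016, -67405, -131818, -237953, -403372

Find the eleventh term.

-1498993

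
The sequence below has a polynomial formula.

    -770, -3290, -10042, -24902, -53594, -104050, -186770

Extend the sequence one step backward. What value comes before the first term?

-2520  -6752  -14860  -28692  -50456  -82720
-4232  -8108  -13832  -21764  -32264
-3876  -5724  -7932  -10500
-1848  -2208  -2568
-360  -360
The fifth differences are constant at -360.
Work back: -1848 + 360 = -1488;  -3876 + 1488 = -2388;  -4232 + 2388 = -1844;  -2520 + 1844 = -676;  -770 + 676 = -94

-94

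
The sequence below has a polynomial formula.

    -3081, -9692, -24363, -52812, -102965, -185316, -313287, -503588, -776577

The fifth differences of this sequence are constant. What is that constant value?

Δ: -6611, -14671, -28449, -50153, -82351, -127971, -190301, -272989
Δ²: -8060, -13778, -21704, -32198, -45620, -62330, -82688
Δ³: -5718, -7926, -10494, -13422, -16710, -20358
Δ⁴: -2208, -2568, -2928, -3288, -3648
Δ⁵: -360, -360, -360, -360

-360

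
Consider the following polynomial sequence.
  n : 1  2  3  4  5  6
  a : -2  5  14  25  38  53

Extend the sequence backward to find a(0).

-7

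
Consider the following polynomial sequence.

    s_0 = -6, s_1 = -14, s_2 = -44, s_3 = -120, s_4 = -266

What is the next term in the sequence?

-506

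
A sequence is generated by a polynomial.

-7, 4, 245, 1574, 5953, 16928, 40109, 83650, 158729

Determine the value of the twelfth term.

740414

First differences: 11, 241, 1329, 4379, 10975, 23181, 43541, 75079
Second differences: 230, 1088, 3050, 6596, 12206, 20360, 31538
Third differences: 858, 1962, 3546, 5610, 8154, 11178
Fourth differences: 1104, 1584, 2064, 2544, 3024
Fifth differences: 480, 480, 480, 480
Constant fifth difference = 480, so extend:
3024 + 480 = 3504;  11178 + 3504 = 14682;  31538 + 14682 = 46220;  75079 + 46220 = 121299;  158729 + 121299 = 280028
3504 + 480 = 3984;  14682 + 3984 = 18666;  46220 + 18666 = 64886;  121299 + 64886 = 186185;  280028 + 186185 = 466213
3984 + 480 = 4464;  18666 + 4464 = 23130;  64886 + 23130 = 88016;  186185 + 88016 = 274201;  466213 + 274201 = 740414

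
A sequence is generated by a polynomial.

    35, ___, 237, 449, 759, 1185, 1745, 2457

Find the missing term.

105

Using the last 6 terms:
Δ: 212  310  426  560  712
Δ²: 98  116  134  152
Δ³: 18  18  18
Constant third difference = 18.
Extend backward: 98 − 18 = 80;  212 − 80 = 132;  237 − 132 = 105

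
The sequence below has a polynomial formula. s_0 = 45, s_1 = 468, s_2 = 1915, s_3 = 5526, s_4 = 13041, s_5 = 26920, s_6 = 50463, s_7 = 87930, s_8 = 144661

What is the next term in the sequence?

227196

First differences: 423, 1447, 3611, 7515, 13879, 23543, 37467, 56731
Second differences: 1024, 2164, 3904, 6364, 9664, 13924, 19264
Third differences: 1140, 1740, 2460, 3300, 4260, 5340
Fourth differences: 600, 720, 840, 960, 1080
Fifth differences: 120, 120, 120, 120
Fifth differences constant at 120.
1080 + 120 = 1200;  5340 + 1200 = 6540;  19264 + 6540 = 25804;  56731 + 25804 = 82535;  144661 + 82535 = 227196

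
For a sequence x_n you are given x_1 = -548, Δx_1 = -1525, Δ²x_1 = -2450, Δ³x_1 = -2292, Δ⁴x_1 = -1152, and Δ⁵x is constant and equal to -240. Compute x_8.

-188253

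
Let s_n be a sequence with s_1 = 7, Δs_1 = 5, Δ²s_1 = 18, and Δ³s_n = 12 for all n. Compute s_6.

332

Build the table forward from the leading diagonal:
Third differences: 12  12  12  12  12  12
Second differences: 18  30  42  54  66  78
First differences: 5  23  53  95  149  215
s: 7  12  35  88  183  332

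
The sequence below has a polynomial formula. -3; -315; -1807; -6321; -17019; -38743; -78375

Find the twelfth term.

-974185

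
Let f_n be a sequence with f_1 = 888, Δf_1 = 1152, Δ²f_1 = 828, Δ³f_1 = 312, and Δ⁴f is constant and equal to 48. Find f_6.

Build the table forward from the leading diagonal:
D4: 48, 48, 48, 48, 48, 48
D3: 312, 360, 408, 456, 504, 552
D2: 828, 1140, 1500, 1908, 2364, 2868
D1: 1152, 1980, 3120, 4620, 6528, 8892
f: 888, 2040, 4020, 7140, 11760, 18288

18288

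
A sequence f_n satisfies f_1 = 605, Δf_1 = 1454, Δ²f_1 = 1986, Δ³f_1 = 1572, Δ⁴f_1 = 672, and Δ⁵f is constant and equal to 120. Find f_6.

46935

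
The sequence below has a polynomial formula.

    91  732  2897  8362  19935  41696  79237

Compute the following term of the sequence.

139902

First differences: 641, 2165, 5465, 11573, 21761, 37541
Second differences: 1524, 3300, 6108, 10188, 15780
Third differences: 1776, 2808, 4080, 5592
Fourth differences: 1032, 1272, 1512
Fifth differences: 240, 240
The fifth differences are constant (240).
1512 + 240 = 1752;  5592 + 1752 = 7344;  15780 + 7344 = 23124;  37541 + 23124 = 60665;  79237 + 60665 = 139902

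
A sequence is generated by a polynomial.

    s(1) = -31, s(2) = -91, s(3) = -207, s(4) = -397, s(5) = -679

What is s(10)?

-4099

First differences: -60, -116, -190, -282
Second differences: -56, -74, -92
Third differences: -18, -18
Third differences constant at -18.
-92 − 18 = -110;  -282 − 110 = -392;  -679 − 392 = -1071
-110 − 18 = -128;  -392 − 128 = -520;  -1071 − 520 = -1591
-128 − 18 = -146;  -520 − 146 = -666;  -1591 − 666 = -2257
-146 − 18 = -164;  -666 − 164 = -830;  -2257 − 830 = -3087
-164 − 18 = -182;  -830 − 182 = -1012;  -3087 − 1012 = -4099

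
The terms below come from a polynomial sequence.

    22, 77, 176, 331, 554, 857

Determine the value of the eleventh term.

3992

Δ: 55, 99, 155, 223, 303
Δ²: 44, 56, 68, 80
Δ³: 12, 12, 12
The third differences are constant (12).
80 + 12 = 92;  303 + 92 = 395;  857 + 395 = 1252
92 + 12 = 104;  395 + 104 = 499;  1252 + 499 = 1751
104 + 12 = 116;  499 + 116 = 615;  1751 + 615 = 2366
116 + 12 = 128;  615 + 128 = 743;  2366 + 743 = 3109
128 + 12 = 140;  743 + 140 = 883;  3109 + 883 = 3992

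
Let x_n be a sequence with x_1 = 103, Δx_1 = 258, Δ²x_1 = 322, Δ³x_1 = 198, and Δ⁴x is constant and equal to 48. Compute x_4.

Build the table forward from the leading diagonal:
Fourth differences: 48  48  48  48
Third differences: 198  246  294  342
Second differences: 322  520  766  1060
First differences: 258  580  1100  1866
x: 103  361  941  2041

2041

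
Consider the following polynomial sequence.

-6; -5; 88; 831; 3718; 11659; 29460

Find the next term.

1 , 93 , 743 , 2887 , 7941 , 17801
92 , 650 , 2144 , 5054 , 9860
558 , 1494 , 2910 , 4806
936 , 1416 , 1896
480 , 480
The fifth differences are constant (480).
1896 + 480 = 2376;  4806 + 2376 = 7182;  9860 + 7182 = 17042;  17801 + 17042 = 34843;  29460 + 34843 = 64303

64303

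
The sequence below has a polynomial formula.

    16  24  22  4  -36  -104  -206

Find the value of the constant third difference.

-6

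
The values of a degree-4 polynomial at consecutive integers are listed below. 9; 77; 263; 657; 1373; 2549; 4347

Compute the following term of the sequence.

6953

68 , 186 , 394 , 716 , 1176 , 1798
118 , 208 , 322 , 460 , 622
90 , 114 , 138 , 162
24 , 24 , 24
Fourth differences constant at 24.
162 + 24 = 186;  622 + 186 = 808;  1798 + 808 = 2606;  4347 + 2606 = 6953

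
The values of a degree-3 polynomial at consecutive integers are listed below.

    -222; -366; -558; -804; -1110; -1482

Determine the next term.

-1926

First differences: -144, -192, -246, -306, -372
Second differences: -48, -54, -60, -66
Third differences: -6, -6, -6
Third differences constant at -6.
-66 − 6 = -72;  -372 − 72 = -444;  -1482 − 444 = -1926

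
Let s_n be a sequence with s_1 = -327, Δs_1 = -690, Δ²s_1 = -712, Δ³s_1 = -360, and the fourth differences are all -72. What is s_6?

Build the table forward from the leading diagonal:
D4: -72  -72  -72  -72  -72  -72
D3: -360  -432  -504  -576  -648  -720
D2: -712  -1072  -1504  -2008  -2584  -3232
D1: -690  -1402  -2474  -3978  -5986  -8570
s: -327  -1017  -2419  -4893  -8871  -14857

-14857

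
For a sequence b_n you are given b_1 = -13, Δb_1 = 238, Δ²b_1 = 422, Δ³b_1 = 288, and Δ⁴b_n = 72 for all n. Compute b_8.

Build the table forward from the leading diagonal:
Fourth differences: 72  72  72  72  72  72  72  72
Third differences: 288  360  432  504  576  648  720  792
Second differences: 422  710  1070  1502  2006  2582  3230  3950
First differences: 238  660  1370  2440  3942  5948  8530  11760
b: -13  225  885  2255  4695  8637  14585  23115

23115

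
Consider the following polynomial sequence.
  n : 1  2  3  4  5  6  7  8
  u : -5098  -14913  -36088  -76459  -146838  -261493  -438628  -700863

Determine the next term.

-1075714

-9815 , -21175 , -40371 , -70379 , -114655 , -177135 , -262235
-11360 , -19196 , -30008 , -44276 , -62480 , -85100
-7836 , -10812 , -14268 , -18204 , -22620
-2976 , -3456 , -3936 , -4416
-480 , -480 , -480
The fifth differences are constant (-480).
-4416 − 480 = -4896;  -22620 − 4896 = -27516;  -85100 − 27516 = -112616;  -262235 − 112616 = -374851;  -700863 − 374851 = -1075714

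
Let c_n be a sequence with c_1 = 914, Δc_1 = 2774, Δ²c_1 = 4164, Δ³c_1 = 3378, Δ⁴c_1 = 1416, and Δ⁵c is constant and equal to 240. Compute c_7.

Build the table forward from the leading diagonal:
D5: 240, 240, 240, 240, 240, 240, 240
D4: 1416, 1656, 1896, 2136, 2376, 2616, 2856
D3: 3378, 4794, 6450, 8346, 10482, 12858, 15474
D2: 4164, 7542, 12336, 18786, 27132, 37614, 50472
D1: 2774, 6938, 14480, 26816, 45602, 72734, 110348
c: 914, 3688, 10626, 25106, 51922, 97524, 170258

170258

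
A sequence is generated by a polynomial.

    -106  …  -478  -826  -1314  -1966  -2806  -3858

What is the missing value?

-246

Using the last 6 terms:
First differences: -348  -488  -652  -840  -1052
Second differences: -140  -164  -188  -212
Third differences: -24  -24  -24
Constant third difference = -24.
Extend backward: -140 + 24 = -116;  -348 + 116 = -232;  -478 + 232 = -246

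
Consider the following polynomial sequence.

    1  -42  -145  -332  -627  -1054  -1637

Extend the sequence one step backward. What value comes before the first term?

8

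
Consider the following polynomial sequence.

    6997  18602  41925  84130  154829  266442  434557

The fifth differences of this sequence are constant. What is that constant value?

Δ: 11605, 23323, 42205, 70699, 111613, 168115
Δ²: 11718, 18882, 28494, 40914, 56502
Δ³: 7164, 9612, 12420, 15588
Δ⁴: 2448, 2808, 3168
Δ⁵: 360, 360

360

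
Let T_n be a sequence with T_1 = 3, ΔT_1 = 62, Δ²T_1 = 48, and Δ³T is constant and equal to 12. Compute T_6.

Build the table forward from the leading diagonal:
D3: 12  12  12  12  12  12
D2: 48  60  72  84  96  108
D1: 62  110  170  242  326  422
T: 3  65  175  345  587  913

913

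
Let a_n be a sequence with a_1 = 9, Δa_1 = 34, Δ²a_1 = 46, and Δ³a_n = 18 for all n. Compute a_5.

Build the table forward from the leading diagonal:
D3: 18, 18, 18, 18, 18
D2: 46, 64, 82, 100, 118
D1: 34, 80, 144, 226, 326
a: 9, 43, 123, 267, 493

493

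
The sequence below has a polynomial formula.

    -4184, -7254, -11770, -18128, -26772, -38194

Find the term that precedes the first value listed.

First differences: -3070, -4516, -6358, -8644, -11422
Second differences: -1446, -1842, -2286, -2778
Third differences: -396, -444, -492
Fourth differences: -48, -48
The fourth differences are constant at -48.
Work back: -396 + 48 = -348;  -1446 + 348 = -1098;  -3070 + 1098 = -1972;  -4184 + 1972 = -2212

-2212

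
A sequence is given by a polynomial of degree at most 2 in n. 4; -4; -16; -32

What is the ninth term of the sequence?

-172

First differences: -8, -12, -16
Second differences: -4, -4
The second differences are constant (-4).
-16 − 4 = -20;  -32 − 20 = -52
-20 − 4 = -24;  -52 − 24 = -76
-24 − 4 = -28;  -76 − 28 = -104
-28 − 4 = -32;  -104 − 32 = -136
-32 − 4 = -36;  -136 − 36 = -172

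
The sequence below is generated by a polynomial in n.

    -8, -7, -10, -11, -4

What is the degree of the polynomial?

1, -3, -1, 7
-4, 2, 8
6, 6
The third differences are constant, so the polynomial has degree 3.

3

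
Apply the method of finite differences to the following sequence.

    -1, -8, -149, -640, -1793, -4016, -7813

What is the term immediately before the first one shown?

-8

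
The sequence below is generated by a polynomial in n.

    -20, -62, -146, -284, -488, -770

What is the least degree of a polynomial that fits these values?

First differences: -42, -84, -138, -204, -282
Second differences: -42, -54, -66, -78
Third differences: -12, -12, -12
The third differences are constant, so the polynomial has degree 3.

3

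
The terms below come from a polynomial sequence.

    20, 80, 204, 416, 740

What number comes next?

60 , 124 , 212 , 324
64 , 88 , 112
24 , 24
The third differences are constant (24).
112 + 24 = 136;  324 + 136 = 460;  740 + 460 = 1200

1200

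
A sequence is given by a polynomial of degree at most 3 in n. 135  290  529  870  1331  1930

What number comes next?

Δ: 155, 239, 341, 461, 599
Δ²: 84, 102, 120, 138
Δ³: 18, 18, 18
Constant third difference = 18, so extend:
138 + 18 = 156;  599 + 156 = 755;  1930 + 755 = 2685

2685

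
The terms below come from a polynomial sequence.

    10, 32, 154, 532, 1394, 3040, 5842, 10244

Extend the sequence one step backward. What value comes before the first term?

Δ: 22, 122, 378, 862, 1646, 2802, 4402
Δ²: 100, 256, 484, 784, 1156, 1600
Δ³: 156, 228, 300, 372, 444
Δ⁴: 72, 72, 72, 72
The fourth differences are constant at 72.
Work back: 156 − 72 = 84;  100 − 84 = 16;  22 − 16 = 6;  10 − 6 = 4

4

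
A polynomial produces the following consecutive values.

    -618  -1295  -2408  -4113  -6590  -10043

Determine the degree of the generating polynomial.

4

D1: -677, -1113, -1705, -2477, -3453
D2: -436, -592, -772, -976
D3: -156, -180, -204
D4: -24, -24
The fourth differences are constant, so the polynomial has degree 4.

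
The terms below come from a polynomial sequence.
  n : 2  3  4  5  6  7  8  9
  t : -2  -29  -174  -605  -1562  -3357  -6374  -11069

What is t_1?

3

-27  -145  -431  -957  -1795  -3017  -4695
-118  -286  -526  -838  -1222  -1678
-168  -240  -312  -384  -456
-72  -72  -72  -72
The fourth differences are constant at -72.
Work back: -168 + 72 = -96;  -118 + 96 = -22;  -27 + 22 = -5;  -2 + 5 = 3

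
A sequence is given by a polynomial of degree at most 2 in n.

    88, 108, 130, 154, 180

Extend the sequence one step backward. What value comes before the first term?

70

D1: 20, 22, 24, 26
D2: 2, 2, 2
The second differences are constant at 2.
Work back: 20 − 2 = 18;  88 − 18 = 70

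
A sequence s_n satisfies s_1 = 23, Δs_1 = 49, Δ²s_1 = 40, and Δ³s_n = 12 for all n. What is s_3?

Build the table forward from the leading diagonal:
D3: 12  12  12
D2: 40  52  64
D1: 49  89  141
s: 23  72  161

161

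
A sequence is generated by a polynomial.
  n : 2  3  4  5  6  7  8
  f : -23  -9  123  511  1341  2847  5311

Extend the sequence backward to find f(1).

-9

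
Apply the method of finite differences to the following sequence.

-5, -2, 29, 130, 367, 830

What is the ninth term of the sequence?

Δ: 3, 31, 101, 237, 463
Δ²: 28, 70, 136, 226
Δ³: 42, 66, 90
Δ⁴: 24, 24
Constant fourth difference = 24, so extend:
90 + 24 = 114;  226 + 114 = 340;  463 + 340 = 803;  830 + 803 = 1633
114 + 24 = 138;  340 + 138 = 478;  803 + 478 = 1281;  1633 + 1281 = 2914
138 + 24 = 162;  478 + 162 = 640;  1281 + 640 = 1921;  2914 + 1921 = 4835

4835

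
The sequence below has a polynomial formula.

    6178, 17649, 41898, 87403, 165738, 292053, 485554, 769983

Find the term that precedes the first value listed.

1623

First differences: 11471, 24249, 45505, 78335, 126315, 193501, 284429
Second differences: 12778, 21256, 32830, 47980, 67186, 90928
Third differences: 8478, 11574, 15150, 19206, 23742
Fourth differences: 3096, 3576, 4056, 4536
Fifth differences: 480, 480, 480
The fifth differences are constant at 480.
Work back: 3096 − 480 = 2616;  8478 − 2616 = 5862;  12778 − 5862 = 6916;  11471 − 6916 = 4555;  6178 − 4555 = 1623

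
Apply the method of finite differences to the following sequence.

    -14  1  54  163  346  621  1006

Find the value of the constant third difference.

Δ: 15, 53, 109, 183, 275, 385
Δ²: 38, 56, 74, 92, 110
Δ³: 18, 18, 18, 18

18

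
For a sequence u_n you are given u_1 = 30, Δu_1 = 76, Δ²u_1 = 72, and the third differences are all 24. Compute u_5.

Build the table forward from the leading diagonal:
Third differences: 24, 24, 24, 24, 24
Second differences: 72, 96, 120, 144, 168
First differences: 76, 148, 244, 364, 508
u: 30, 106, 254, 498, 862

862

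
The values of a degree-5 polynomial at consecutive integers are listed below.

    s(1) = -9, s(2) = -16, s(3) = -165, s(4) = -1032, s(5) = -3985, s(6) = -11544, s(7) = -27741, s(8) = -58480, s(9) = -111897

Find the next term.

-198720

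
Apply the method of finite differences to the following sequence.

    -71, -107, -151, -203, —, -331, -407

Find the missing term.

Using the first 4 terms:
D1: -36  -44  -52
D2: -8  -8
Constant second difference = -8.
Extend forward: -52 − 8 = -60;  -203 − 60 = -263

-263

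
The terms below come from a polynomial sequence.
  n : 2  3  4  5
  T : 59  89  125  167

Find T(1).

35

30  36  42
6  6
The second differences are constant at 6.
Work back: 30 − 6 = 24;  59 − 24 = 35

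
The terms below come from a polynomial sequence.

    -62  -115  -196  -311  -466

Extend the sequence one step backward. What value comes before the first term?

D1: -53  -81  -115  -155
D2: -28  -34  -40
D3: -6  -6
The third differences are constant at -6.
Work back: -28 + 6 = -22;  -53 + 22 = -31;  -62 + 31 = -31

-31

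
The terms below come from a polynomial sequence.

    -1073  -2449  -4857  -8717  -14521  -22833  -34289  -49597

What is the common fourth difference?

D1: -1376, -2408, -3860, -5804, -8312, -11456, -15308
D2: -1032, -1452, -1944, -2508, -3144, -3852
D3: -420, -492, -564, -636, -708
D4: -72, -72, -72, -72

-72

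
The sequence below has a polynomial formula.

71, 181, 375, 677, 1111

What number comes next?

1701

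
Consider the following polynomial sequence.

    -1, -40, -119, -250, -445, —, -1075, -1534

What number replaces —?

-716

Using the first 5 terms:
-39  -79  -131  -195
-40  -52  -64
-12  -12
Constant third difference = -12.
Extend forward: -64 − 12 = -76;  -195 − 76 = -271;  -445 − 271 = -716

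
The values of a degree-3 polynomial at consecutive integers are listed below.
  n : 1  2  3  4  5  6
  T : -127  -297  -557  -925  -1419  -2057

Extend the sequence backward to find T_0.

-29

-170  -260  -368  -494  -638
-90  -108  -126  -144
-18  -18  -18
The third differences are constant at -18.
Work back: -90 + 18 = -72;  -170 + 72 = -98;  -127 + 98 = -29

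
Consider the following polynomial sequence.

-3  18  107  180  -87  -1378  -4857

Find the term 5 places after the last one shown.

-144532

D1: 21  89  73  -267  -1291  -3479
D2: 68  -16  -340  -1024  -2188
D3: -84  -324  -684  -1164
D4: -240  -360  -480
D5: -120  -120
The fifth differences are constant (-120).
-480 − 120 = -600;  -1164 − 600 = -1764;  -2188 − 1764 = -3952;  -3479 − 3952 = -7431;  -4857 − 7431 = -12288
-600 − 120 = -720;  -1764 − 720 = -2484;  -3952 − 2484 = -6436;  -7431 − 6436 = -13867;  -12288 − 13867 = -26155
-720 − 120 = -840;  -2484 − 840 = -3324;  -6436 − 3324 = -9760;  -13867 − 9760 = -23627;  -26155 − 23627 = -49782
-840 − 120 = -960;  -3324 − 960 = -4284;  -9760 − 4284 = -14044;  -23627 − 14044 = -37671;  -49782 − 37671 = -87453
-960 − 120 = -1080;  -4284 − 1080 = -5364;  -14044 − 5364 = -19408;  -37671 − 19408 = -57079;  -87453 − 57079 = -144532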